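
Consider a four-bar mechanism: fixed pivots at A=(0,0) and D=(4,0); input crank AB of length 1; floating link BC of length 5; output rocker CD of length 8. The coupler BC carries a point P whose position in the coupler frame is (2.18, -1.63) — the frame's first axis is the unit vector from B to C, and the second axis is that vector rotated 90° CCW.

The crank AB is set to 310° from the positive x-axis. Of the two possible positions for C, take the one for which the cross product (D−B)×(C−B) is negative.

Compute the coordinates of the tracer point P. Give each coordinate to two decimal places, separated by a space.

-2.00 -1.43

A=(0,0), D=(4.00,0)
B = A + 1.00·(cos310°, sin310°) = (0.6428, -0.7660)
|BD| = 3.4435
circle(B,5.00) ∩ circle(D,8.00): a=-3.9411, h=3.0770
  candidates: C₊=(-3.8841,1.3571) cross=10.596; C₋=(-2.5150,-4.6427) cross=-10.596
  mode - wants cross < 0 → take C=(-2.5150,-4.6427) (cross=-10.596)
ex = (C−B)/|BC| = (-0.6316,-0.7753); ey = (0.7753,-0.6316)
P = B + 2.18·ex + -1.63·ey = (-1.9978,-1.4268)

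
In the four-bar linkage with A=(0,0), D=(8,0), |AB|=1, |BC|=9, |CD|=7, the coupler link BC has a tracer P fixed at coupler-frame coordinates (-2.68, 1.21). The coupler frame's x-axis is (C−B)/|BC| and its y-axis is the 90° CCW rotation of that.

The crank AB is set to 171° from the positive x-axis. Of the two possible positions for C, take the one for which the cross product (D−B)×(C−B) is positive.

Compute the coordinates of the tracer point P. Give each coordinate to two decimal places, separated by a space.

-3.74 -0.87

A=(0,0), D=(8.00,0)
B = A + 1.00·(cos171°, sin171°) = (-0.9877, 0.1564)
|BD| = 8.9890
circle(B,9.00) ∩ circle(D,7.00): a=6.2745, h=6.4522
  candidates: C₊=(5.3981,6.4985) cross=57.999; C₋=(5.1735,-6.4040) cross=-57.999
  mode + wants cross > 0 → take C=(5.3981,6.4985) (cross=57.999)
ex = (C−B)/|BC| = (0.7095,0.7047); ey = (-0.7047,0.7095)
P = B + -2.68·ex + 1.21·ey = (-3.7419,-0.8735)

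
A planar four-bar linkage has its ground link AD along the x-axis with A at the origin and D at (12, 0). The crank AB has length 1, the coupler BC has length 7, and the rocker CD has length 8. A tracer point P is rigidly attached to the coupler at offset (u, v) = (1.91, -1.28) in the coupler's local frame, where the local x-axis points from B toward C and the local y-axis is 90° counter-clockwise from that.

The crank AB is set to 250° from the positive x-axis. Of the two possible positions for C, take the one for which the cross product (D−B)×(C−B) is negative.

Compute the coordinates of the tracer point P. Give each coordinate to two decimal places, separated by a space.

0.57 -3.05

A=(0,0), D=(12.00,0)
B = A + 1.00·(cos250°, sin250°) = (-0.3420, -0.9397)
|BD| = 12.3777
circle(B,7.00) ∩ circle(D,8.00): a=5.5829, h=4.2226
  candidates: C₊=(4.9042,3.6946) cross=52.267; C₋=(5.5454,-4.7263) cross=-52.267
  mode - wants cross < 0 → take C=(5.5454,-4.7263) (cross=-52.267)
ex = (C−B)/|BC| = (0.8411,-0.5409); ey = (0.5409,0.8411)
P = B + 1.91·ex + -1.28·ey = (0.5720,-3.0495)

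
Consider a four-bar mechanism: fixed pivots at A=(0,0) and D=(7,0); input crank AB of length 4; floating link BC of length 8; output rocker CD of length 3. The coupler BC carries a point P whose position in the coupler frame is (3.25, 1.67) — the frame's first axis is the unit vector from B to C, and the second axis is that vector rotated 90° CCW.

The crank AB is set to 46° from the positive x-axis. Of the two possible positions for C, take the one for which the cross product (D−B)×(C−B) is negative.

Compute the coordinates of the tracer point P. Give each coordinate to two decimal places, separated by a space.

6.32 1.98

A=(0,0), D=(7.00,0)
B = A + 4.00·(cos46°, sin46°) = (2.7786, 2.8774)
|BD| = 5.1087
circle(B,8.00) ∩ circle(D,3.00): a=7.9373, h=0.9996
  candidates: C₊=(9.9003,-0.7672) cross=5.107; C₋=(8.7743,-2.4191) cross=-5.107
  mode - wants cross < 0 → take C=(8.7743,-2.4191) (cross=-5.107)
ex = (C−B)/|BC| = (0.7495,-0.6621); ey = (0.6621,0.7495)
P = B + 3.25·ex + 1.67·ey = (6.3200,1.9773)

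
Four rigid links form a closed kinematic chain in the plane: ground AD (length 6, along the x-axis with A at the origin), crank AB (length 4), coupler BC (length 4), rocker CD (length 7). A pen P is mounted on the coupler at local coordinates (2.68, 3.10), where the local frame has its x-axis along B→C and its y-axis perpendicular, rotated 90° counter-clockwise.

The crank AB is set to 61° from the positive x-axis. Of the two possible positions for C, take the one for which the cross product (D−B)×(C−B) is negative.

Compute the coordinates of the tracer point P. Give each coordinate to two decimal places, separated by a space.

2.13 -0.59

A=(0,0), D=(6.00,0)
B = A + 4.00·(cos61°, sin61°) = (1.9392, 3.4985)
|BD| = 5.3600
circle(B,4.00) ∩ circle(D,7.00): a=-0.3984, h=3.9801
  candidates: C₊=(4.2352,6.7739) cross=21.333; C₋=(-0.9604,0.7431) cross=-21.333
  mode - wants cross < 0 → take C=(-0.9604,0.7431) (cross=-21.333)
ex = (C−B)/|BC| = (-0.7249,-0.6888); ey = (0.6888,-0.7249)
P = B + 2.68·ex + 3.10·ey = (2.1318,-0.5948)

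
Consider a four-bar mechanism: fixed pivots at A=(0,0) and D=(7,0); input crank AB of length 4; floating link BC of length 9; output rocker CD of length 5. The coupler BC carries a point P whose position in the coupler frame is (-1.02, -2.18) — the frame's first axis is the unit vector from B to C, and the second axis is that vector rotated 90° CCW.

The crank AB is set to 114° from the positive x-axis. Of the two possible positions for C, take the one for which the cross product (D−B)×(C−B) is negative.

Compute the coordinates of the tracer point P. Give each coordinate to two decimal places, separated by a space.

-3.99 3.22

A=(0,0), D=(7.00,0)
B = A + 4.00·(cos114°, sin114°) = (-1.6269, 3.6542)
|BD| = 9.3690
circle(B,9.00) ∩ circle(D,5.00): a=7.6731, h=4.7036
  candidates: C₊=(7.2730,4.9925) cross=44.068; C₋=(3.6039,-3.6696) cross=-44.068
  mode - wants cross < 0 → take C=(3.6039,-3.6696) (cross=-44.068)
ex = (C−B)/|BC| = (0.5812,-0.8138); ey = (0.8138,0.5812)
P = B + -1.02·ex + -2.18·ey = (-3.9938,3.2172)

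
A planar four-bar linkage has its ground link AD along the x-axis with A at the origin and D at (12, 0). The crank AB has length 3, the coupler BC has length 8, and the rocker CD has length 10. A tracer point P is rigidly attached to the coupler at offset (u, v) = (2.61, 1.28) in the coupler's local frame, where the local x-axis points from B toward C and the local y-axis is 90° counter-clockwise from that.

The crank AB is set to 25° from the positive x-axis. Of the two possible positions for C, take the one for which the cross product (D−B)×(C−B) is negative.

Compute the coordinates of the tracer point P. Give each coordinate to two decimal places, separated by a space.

A=(0,0), D=(12.00,0)
B = A + 3.00·(cos25°, sin25°) = (2.7189, 1.2679)
|BD| = 9.3673
circle(B,8.00) ∩ circle(D,10.00): a=2.7621, h=7.5081
  candidates: C₊=(6.4718,8.3330) cross=70.330; C₋=(4.4393,-6.5450) cross=-70.330
  mode - wants cross < 0 → take C=(4.4393,-6.5450) (cross=-70.330)
ex = (C−B)/|BC| = (0.2151,-0.9766); ey = (0.9766,0.2151)
P = B + 2.61·ex + 1.28·ey = (4.5303,-1.0058)

4.53 -1.01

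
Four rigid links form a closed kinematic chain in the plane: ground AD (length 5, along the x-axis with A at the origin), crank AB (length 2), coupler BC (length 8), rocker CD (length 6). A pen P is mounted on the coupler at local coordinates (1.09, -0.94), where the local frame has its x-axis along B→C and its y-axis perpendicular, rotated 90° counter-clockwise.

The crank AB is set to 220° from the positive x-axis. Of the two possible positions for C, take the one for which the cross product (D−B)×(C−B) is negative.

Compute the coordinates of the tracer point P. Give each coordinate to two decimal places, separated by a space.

-1.21 -2.69

A=(0,0), D=(5.00,0)
B = A + 2.00·(cos220°, sin220°) = (-1.5321, -1.2856)
|BD| = 6.6574
circle(B,8.00) ∩ circle(D,6.00): a=5.4316, h=5.8735
  candidates: C₊=(2.6631,5.5262) cross=39.102; C₋=(4.9315,-5.9996) cross=-39.102
  mode - wants cross < 0 → take C=(4.9315,-5.9996) (cross=-39.102)
ex = (C−B)/|BC| = (0.8079,-0.5893); ey = (0.5893,0.8079)
P = B + 1.09·ex + -0.94·ey = (-1.2053,-2.6873)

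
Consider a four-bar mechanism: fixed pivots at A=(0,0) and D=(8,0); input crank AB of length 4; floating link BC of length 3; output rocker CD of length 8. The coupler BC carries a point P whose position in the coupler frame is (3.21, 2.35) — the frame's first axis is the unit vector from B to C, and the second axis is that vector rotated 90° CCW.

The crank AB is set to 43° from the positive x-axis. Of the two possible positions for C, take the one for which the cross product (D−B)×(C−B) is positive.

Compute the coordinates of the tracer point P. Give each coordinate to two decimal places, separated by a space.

A=(0,0), D=(8.00,0)
B = A + 4.00·(cos43°, sin43°) = (2.9254, 2.7280)
|BD| = 5.7614
circle(B,3.00) ∩ circle(D,8.00): a=-1.8925, h=2.3278
  candidates: C₊=(2.3607,5.6744) cross=13.411; C₋=(0.1563,1.5738) cross=-13.411
  mode + wants cross > 0 → take C=(2.3607,5.6744) (cross=13.411)
ex = (C−B)/|BC| = (-0.1882,0.9821); ey = (-0.9821,-0.1882)
P = B + 3.21·ex + 2.35·ey = (0.0132,5.4383)

0.01 5.44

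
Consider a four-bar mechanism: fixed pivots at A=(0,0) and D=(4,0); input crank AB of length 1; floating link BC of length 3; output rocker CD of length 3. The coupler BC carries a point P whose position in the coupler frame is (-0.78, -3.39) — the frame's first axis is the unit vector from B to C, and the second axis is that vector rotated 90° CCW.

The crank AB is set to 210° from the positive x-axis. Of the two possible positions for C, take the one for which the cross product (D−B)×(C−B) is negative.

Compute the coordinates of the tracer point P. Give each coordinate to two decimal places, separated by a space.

-3.22 -3.07

A=(0,0), D=(4.00,0)
B = A + 1.00·(cos210°, sin210°) = (-0.8660, -0.5000)
|BD| = 4.8916
circle(B,3.00) ∩ circle(D,3.00): a=2.4458, h=1.7372
  candidates: C₊=(1.3894,1.4781) cross=8.498; C₋=(1.7446,-1.9781) cross=-8.498
  mode - wants cross < 0 → take C=(1.7446,-1.9781) (cross=-8.498)
ex = (C−B)/|BC| = (0.8702,-0.4927); ey = (0.4927,0.8702)
P = B + -0.78·ex + -3.39·ey = (-3.2151,-3.0656)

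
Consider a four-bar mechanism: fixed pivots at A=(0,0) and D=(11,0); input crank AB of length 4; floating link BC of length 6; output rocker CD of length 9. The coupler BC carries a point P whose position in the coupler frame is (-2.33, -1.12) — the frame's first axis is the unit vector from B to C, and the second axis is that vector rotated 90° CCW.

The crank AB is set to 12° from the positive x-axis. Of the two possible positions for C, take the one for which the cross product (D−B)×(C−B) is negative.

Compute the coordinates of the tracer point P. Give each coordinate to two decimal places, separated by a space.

2.90 3.21

A=(0,0), D=(11.00,0)
B = A + 4.00·(cos12°, sin12°) = (3.9126, 0.8316)
|BD| = 7.1360
circle(B,6.00) ∩ circle(D,9.00): a=0.4150, h=5.9856
  candidates: C₊=(5.0223,6.7281) cross=42.714; C₋=(3.6272,-5.1616) cross=-42.714
  mode - wants cross < 0 → take C=(3.6272,-5.1616) (cross=-42.714)
ex = (C−B)/|BC| = (-0.0476,-0.9989); ey = (0.9989,-0.0476)
P = B + -2.33·ex + -1.12·ey = (2.9047,3.2123)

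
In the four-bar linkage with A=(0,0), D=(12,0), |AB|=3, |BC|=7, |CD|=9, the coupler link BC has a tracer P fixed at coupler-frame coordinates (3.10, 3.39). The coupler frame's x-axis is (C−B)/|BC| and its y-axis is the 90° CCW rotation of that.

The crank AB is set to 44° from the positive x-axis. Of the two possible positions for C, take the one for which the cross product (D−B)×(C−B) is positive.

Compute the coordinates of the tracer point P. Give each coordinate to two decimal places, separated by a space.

1.66 6.65

A=(0,0), D=(12.00,0)
B = A + 3.00·(cos44°, sin44°) = (2.1580, 2.0840)
|BD| = 10.0602
circle(B,7.00) ∩ circle(D,9.00): a=3.4397, h=6.0966
  candidates: C₊=(6.7860,7.3358) cross=61.333; C₋=(4.2602,-4.5929) cross=-61.333
  mode + wants cross > 0 → take C=(6.7860,7.3358) (cross=61.333)
ex = (C−B)/|BC| = (0.6611,0.7503); ey = (-0.7503,0.6611)
P = B + 3.10·ex + 3.39·ey = (1.6642,6.6511)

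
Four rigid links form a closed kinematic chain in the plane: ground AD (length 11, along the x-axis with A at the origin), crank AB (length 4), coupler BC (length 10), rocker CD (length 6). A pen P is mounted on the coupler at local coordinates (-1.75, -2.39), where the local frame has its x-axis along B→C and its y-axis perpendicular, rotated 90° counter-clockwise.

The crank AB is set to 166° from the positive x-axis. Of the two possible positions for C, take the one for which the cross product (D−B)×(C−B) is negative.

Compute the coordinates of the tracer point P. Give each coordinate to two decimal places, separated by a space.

-6.34 -0.68

A=(0,0), D=(11.00,0)
B = A + 4.00·(cos166°, sin166°) = (-3.8812, 0.9677)
|BD| = 14.9126
circle(B,10.00) ∩ circle(D,6.00): a=9.6021, h=2.7926
  candidates: C₊=(5.8819,3.1314) cross=41.646; C₋=(5.5195,-2.4422) cross=-41.646
  mode - wants cross < 0 → take C=(5.5195,-2.4422) (cross=-41.646)
ex = (C−B)/|BC| = (0.9401,-0.3410); ey = (0.3410,0.9401)
P = B + -1.75·ex + -2.39·ey = (-6.3413,-0.6824)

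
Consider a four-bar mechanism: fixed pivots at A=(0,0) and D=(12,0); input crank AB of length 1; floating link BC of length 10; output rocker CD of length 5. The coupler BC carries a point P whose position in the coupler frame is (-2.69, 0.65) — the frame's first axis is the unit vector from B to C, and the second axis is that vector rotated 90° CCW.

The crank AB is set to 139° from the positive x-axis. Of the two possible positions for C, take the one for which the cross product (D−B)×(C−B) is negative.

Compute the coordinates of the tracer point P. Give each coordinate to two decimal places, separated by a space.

A=(0,0), D=(12.00,0)
B = A + 1.00·(cos139°, sin139°) = (-0.7547, 0.6561)
|BD| = 12.7716
circle(B,10.00) ∩ circle(D,5.00): a=9.3220, h=3.6195
  candidates: C₊=(8.7409,3.7919) cross=46.226; C₋=(8.3691,-3.4375) cross=-46.226
  mode - wants cross < 0 → take C=(8.3691,-3.4375) (cross=-46.226)
ex = (C−B)/|BC| = (0.9124,-0.4094); ey = (0.4094,0.9124)
P = B + -2.69·ex + 0.65·ey = (-2.9429,2.3503)

-2.94 2.35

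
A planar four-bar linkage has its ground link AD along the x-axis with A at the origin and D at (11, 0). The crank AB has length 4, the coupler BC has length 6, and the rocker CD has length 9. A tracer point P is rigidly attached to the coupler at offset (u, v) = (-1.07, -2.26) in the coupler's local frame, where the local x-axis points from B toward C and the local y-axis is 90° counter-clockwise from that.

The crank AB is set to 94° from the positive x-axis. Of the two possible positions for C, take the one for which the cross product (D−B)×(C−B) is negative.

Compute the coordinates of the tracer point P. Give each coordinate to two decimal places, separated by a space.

-2.78 4.06

A=(0,0), D=(11.00,0)
B = A + 4.00·(cos94°, sin94°) = (-0.2790, 3.9903)
|BD| = 11.9641
circle(B,6.00) ∩ circle(D,9.00): a=4.1014, h=4.3793
  candidates: C₊=(5.0481,6.7509) cross=52.395; C₋=(2.1269,-1.5062) cross=-52.395
  mode - wants cross < 0 → take C=(2.1269,-1.5062) (cross=-52.395)
ex = (C−B)/|BC| = (0.4010,-0.9161); ey = (0.9161,0.4010)
P = B + -1.07·ex + -2.26·ey = (-2.7784,4.0642)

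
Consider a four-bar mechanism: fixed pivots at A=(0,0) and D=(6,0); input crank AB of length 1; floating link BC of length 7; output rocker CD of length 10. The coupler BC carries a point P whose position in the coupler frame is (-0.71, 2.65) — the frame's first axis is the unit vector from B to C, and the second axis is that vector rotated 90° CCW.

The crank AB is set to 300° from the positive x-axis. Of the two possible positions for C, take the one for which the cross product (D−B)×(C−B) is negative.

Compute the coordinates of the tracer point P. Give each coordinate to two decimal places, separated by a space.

3.21 -0.43

A=(0,0), D=(6.00,0)
B = A + 1.00·(cos300°, sin300°) = (0.5000, -0.8660)
|BD| = 5.5678
circle(B,7.00) ∩ circle(D,10.00): a=-1.7961, h=6.7657
  candidates: C₊=(-2.3265,5.5379) cross=37.670; C₋=(-0.2218,-7.8287) cross=-37.670
  mode - wants cross < 0 → take C=(-0.2218,-7.8287) (cross=-37.670)
ex = (C−B)/|BC| = (-0.1031,-0.9947); ey = (0.9947,-0.1031)
P = B + -0.71·ex + 2.65·ey = (3.2091,-0.4331)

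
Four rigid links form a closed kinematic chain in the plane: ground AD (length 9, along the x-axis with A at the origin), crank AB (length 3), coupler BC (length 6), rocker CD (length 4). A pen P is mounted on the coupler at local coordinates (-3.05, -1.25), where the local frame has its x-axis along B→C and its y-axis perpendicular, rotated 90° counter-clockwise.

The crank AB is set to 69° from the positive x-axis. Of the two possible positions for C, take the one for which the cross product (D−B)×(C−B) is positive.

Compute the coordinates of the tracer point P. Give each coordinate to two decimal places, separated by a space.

A=(0,0), D=(9.00,0)
B = A + 3.00·(cos69°, sin69°) = (1.0751, 2.8007)
|BD| = 8.4052
circle(B,6.00) ∩ circle(D,4.00): a=5.3924, h=2.6311
  candidates: C₊=(7.0360,3.4846) cross=22.115; C₋=(5.2826,-1.4768) cross=-22.115
  mode + wants cross > 0 → take C=(7.0360,3.4846) (cross=22.115)
ex = (C−B)/|BC| = (0.9935,0.1140); ey = (-0.1140,0.9935)
P = B + -3.05·ex + -1.25·ey = (-1.8125,1.2112)

-1.81 1.21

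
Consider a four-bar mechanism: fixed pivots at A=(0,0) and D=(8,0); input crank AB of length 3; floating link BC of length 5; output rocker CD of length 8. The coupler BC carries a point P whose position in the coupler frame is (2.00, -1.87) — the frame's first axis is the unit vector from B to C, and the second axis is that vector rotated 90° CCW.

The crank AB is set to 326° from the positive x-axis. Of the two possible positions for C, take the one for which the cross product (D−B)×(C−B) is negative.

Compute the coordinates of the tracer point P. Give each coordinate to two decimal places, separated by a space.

A=(0,0), D=(8.00,0)
B = A + 3.00·(cos326°, sin326°) = (2.4871, -1.6776)
|BD| = 5.7625
circle(B,5.00) ∩ circle(D,8.00): a=-0.5027, h=4.9747
  candidates: C₊=(0.5579,2.9353) cross=28.666; C₋=(3.4544,-6.5831) cross=-28.666
  mode - wants cross < 0 → take C=(3.4544,-6.5831) (cross=-28.666)
ex = (C−B)/|BC| = (0.1935,-0.9811); ey = (0.9811,0.1935)
P = B + 2.00·ex + -1.87·ey = (1.0394,-4.0016)

1.04 -4.00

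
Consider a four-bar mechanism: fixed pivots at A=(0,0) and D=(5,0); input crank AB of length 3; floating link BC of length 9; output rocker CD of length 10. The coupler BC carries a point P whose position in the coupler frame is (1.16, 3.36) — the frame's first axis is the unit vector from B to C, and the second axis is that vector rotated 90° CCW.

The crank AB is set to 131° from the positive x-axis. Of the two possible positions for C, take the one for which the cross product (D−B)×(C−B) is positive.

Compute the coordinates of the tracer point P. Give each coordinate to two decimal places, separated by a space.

A=(0,0), D=(5.00,0)
B = A + 3.00·(cos131°, sin131°) = (-1.9682, 2.2641)
|BD| = 7.3268
circle(B,9.00) ∩ circle(D,10.00): a=2.3668, h=8.6832
  candidates: C₊=(2.9661,9.7910) cross=63.620; C₋=(-2.4005,-6.7255) cross=-63.620
  mode + wants cross > 0 → take C=(2.9661,9.7910) (cross=63.620)
ex = (C−B)/|BC| = (0.5482,0.8363); ey = (-0.8363,0.5482)
P = B + 1.16·ex + 3.36·ey = (-4.1422,5.0764)

-4.14 5.08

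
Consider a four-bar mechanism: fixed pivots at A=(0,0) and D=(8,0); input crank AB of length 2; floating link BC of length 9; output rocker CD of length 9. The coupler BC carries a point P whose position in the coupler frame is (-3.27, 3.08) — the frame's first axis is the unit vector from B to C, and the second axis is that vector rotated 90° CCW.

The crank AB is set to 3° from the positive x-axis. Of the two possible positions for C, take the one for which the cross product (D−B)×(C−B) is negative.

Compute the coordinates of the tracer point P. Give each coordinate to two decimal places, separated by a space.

A=(0,0), D=(8.00,0)
B = A + 2.00·(cos3°, sin3°) = (1.9973, 0.1047)
|BD| = 6.0037
circle(B,9.00) ∩ circle(D,9.00): a=3.0018, h=8.4846
  candidates: C₊=(5.1466,8.5357) cross=50.939; C₋=(4.8507,-8.4310) cross=-50.939
  mode - wants cross < 0 → take C=(4.8507,-8.4310) (cross=-50.939)
ex = (C−B)/|BC| = (0.3170,-0.9484); ey = (0.9484,0.3170)
P = B + -3.27·ex + 3.08·ey = (3.8816,4.1825)

3.88 4.18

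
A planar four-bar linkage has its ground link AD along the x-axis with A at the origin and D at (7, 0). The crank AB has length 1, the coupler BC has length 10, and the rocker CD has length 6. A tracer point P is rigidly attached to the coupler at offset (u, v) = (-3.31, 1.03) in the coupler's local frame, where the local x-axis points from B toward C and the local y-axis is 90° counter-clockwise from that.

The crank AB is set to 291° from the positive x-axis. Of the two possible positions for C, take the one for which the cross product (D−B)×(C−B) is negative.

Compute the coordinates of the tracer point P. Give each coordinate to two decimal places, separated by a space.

A=(0,0), D=(7.00,0)
B = A + 1.00·(cos291°, sin291°) = (0.3584, -0.9336)
|BD| = 6.7069
circle(B,10.00) ∩ circle(D,6.00): a=8.1247, h=5.8301
  candidates: C₊=(7.5924,5.9707) cross=39.102; C₋=(9.2155,-5.5760) cross=-39.102
  mode - wants cross < 0 → take C=(9.2155,-5.5760) (cross=-39.102)
ex = (C−B)/|BC| = (0.8857,-0.4642); ey = (0.4642,0.8857)
P = B + -3.31·ex + 1.03·ey = (-2.0952,1.5153)

-2.10 1.52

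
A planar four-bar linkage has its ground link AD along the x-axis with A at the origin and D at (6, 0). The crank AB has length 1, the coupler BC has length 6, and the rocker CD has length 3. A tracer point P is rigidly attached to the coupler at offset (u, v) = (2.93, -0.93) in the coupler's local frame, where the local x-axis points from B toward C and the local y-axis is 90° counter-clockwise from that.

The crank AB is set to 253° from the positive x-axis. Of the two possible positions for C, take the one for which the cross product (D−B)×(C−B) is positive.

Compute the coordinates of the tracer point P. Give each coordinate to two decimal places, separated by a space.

A=(0,0), D=(6.00,0)
B = A + 1.00·(cos253°, sin253°) = (-0.2924, -0.9563)
|BD| = 6.3646
circle(B,6.00) ∩ circle(D,3.00): a=5.3034, h=2.8060
  candidates: C₊=(4.5292,2.6147) cross=17.859; C₋=(5.3724,-2.9336) cross=-17.859
  mode + wants cross > 0 → take C=(4.5292,2.6147) (cross=17.859)
ex = (C−B)/|BC| = (0.8036,0.5952); ey = (-0.5952,0.8036)
P = B + 2.93·ex + -0.93·ey = (2.6157,0.0402)

2.62 0.04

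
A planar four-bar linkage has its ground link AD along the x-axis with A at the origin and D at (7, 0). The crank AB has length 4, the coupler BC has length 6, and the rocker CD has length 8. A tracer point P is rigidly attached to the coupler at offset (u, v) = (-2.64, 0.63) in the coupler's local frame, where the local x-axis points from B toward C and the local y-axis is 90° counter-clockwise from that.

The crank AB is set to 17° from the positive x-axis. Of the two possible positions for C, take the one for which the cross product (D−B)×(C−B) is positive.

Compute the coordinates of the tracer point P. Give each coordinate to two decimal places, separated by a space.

A=(0,0), D=(7.00,0)
B = A + 4.00·(cos17°, sin17°) = (3.8252, 1.1695)
|BD| = 3.3833
circle(B,6.00) ∩ circle(D,8.00): a=-2.4463, h=5.4787
  candidates: C₊=(3.4235,7.1560) cross=18.536; C₋=(-0.3640,-3.1259) cross=-18.536
  mode + wants cross > 0 → take C=(3.4235,7.1560) (cross=18.536)
ex = (C−B)/|BC| = (-0.0670,0.9978); ey = (-0.9978,-0.0670)
P = B + -2.64·ex + 0.63·ey = (3.3734,-1.5068)

3.37 -1.51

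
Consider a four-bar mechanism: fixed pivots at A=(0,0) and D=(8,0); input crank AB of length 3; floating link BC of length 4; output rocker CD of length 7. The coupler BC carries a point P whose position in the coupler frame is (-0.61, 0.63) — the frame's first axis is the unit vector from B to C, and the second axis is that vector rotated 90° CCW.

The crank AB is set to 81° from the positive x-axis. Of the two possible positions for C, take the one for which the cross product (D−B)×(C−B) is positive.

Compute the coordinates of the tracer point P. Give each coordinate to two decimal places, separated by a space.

A=(0,0), D=(8.00,0)
B = A + 3.00·(cos81°, sin81°) = (0.4693, 2.9631)
|BD| = 8.0927
circle(B,4.00) ∩ circle(D,7.00): a=2.0074, h=3.4598
  candidates: C₊=(3.6041,5.4476) cross=27.999; C₋=(1.0706,-0.9915) cross=-27.999
  mode + wants cross > 0 → take C=(3.6041,5.4476) (cross=27.999)
ex = (C−B)/|BC| = (0.7837,0.6211); ey = (-0.6211,0.7837)
P = B + -0.61·ex + 0.63·ey = (-0.4001,3.0779)

-0.40 3.08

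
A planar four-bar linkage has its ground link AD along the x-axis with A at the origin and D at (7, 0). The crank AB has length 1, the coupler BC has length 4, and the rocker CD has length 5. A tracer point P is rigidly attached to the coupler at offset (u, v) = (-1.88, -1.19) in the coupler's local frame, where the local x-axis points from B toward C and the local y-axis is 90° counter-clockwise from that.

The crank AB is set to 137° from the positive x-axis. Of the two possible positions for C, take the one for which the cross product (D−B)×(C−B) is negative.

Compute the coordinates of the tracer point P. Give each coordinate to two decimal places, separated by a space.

A=(0,0), D=(7.00,0)
B = A + 1.00·(cos137°, sin137°) = (-0.7314, 0.6820)
|BD| = 7.7614
circle(B,4.00) ∩ circle(D,5.00): a=3.3009, h=2.2592
  candidates: C₊=(2.7553,2.6424) cross=17.535; C₋=(2.3583,-1.8585) cross=-17.535
  mode - wants cross < 0 → take C=(2.3583,-1.8585) (cross=-17.535)
ex = (C−B)/|BC| = (0.7724,-0.6351); ey = (0.6351,0.7724)
P = B + -1.88·ex + -1.19·ey = (-2.9393,0.9569)

-2.94 0.96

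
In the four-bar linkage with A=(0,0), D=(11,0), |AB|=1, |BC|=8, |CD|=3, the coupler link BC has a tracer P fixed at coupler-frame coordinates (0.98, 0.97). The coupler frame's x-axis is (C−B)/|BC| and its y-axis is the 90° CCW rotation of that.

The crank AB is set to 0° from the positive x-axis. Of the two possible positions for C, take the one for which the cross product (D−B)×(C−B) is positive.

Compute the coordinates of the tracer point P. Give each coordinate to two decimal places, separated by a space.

A=(0,0), D=(11.00,0)
B = A + 1.00·(cos0°, sin0°) = (1.0000, 0.0000)
|BD| = 10.0000
circle(B,8.00) ∩ circle(D,3.00): a=7.7500, h=1.9843
  candidates: C₊=(8.7500,1.9843) cross=19.843; C₋=(8.7500,-1.9843) cross=-19.843
  mode + wants cross > 0 → take C=(8.7500,1.9843) (cross=19.843)
ex = (C−B)/|BC| = (0.9688,0.2480); ey = (-0.2480,0.9688)
P = B + 0.98·ex + 0.97·ey = (1.7088,1.1828)

1.71 1.18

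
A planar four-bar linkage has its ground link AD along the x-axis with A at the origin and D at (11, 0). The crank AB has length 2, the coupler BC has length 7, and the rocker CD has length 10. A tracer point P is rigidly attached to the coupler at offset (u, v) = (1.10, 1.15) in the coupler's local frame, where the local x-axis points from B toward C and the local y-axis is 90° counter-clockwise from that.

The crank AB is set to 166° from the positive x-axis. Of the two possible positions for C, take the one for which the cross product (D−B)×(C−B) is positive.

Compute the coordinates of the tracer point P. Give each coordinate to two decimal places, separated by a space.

A=(0,0), D=(11.00,0)
B = A + 2.00·(cos166°, sin166°) = (-1.9406, 0.4838)
|BD| = 12.9496
circle(B,7.00) ∩ circle(D,10.00): a=4.5056, h=5.3572
  candidates: C₊=(2.7621,5.6689) cross=69.373; C₋=(2.3617,-5.0379) cross=-69.373
  mode + wants cross > 0 → take C=(2.7621,5.6689) (cross=69.373)
ex = (C−B)/|BC| = (0.6718,0.7407); ey = (-0.7407,0.6718)
P = B + 1.10·ex + 1.15·ey = (-2.0534,2.0712)

-2.05 2.07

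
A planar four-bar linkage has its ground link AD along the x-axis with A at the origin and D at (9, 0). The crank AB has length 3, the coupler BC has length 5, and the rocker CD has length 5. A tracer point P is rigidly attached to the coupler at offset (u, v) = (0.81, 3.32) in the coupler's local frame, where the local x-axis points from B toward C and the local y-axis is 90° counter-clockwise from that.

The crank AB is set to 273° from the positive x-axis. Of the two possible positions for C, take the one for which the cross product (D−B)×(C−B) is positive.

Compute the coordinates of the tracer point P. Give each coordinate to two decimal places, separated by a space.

-1.34 0.08

A=(0,0), D=(9.00,0)
B = A + 3.00·(cos273°, sin273°) = (0.1570, -2.9959)
|BD| = 9.3367
circle(B,5.00) ∩ circle(D,5.00): a=4.6683, h=1.7907
  candidates: C₊=(4.0039,0.1980) cross=16.719; C₋=(5.1531,-3.1939) cross=-16.719
  mode + wants cross > 0 → take C=(4.0039,0.1980) (cross=16.719)
ex = (C−B)/|BC| = (0.7694,0.6388); ey = (-0.6388,0.7694)
P = B + 0.81·ex + 3.32·ey = (-1.3406,0.0759)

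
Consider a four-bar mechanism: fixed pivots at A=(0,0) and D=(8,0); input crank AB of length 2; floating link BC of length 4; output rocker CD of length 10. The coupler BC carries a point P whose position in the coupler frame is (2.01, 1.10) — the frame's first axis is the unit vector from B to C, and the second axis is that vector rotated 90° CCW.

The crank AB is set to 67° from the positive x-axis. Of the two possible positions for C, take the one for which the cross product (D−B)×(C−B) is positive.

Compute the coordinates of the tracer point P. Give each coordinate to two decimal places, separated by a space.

A=(0,0), D=(8.00,0)
B = A + 2.00·(cos67°, sin67°) = (0.7815, 1.8410)
|BD| = 7.4496
circle(B,4.00) ∩ circle(D,10.00): a=-1.9131, h=3.5129
  candidates: C₊=(-0.2042,5.7177) cross=26.169; C₋=(-1.9404,-1.0901) cross=-26.169
  mode + wants cross > 0 → take C=(-0.2042,5.7177) (cross=26.169)
ex = (C−B)/|BC| = (-0.2464,0.9692); ey = (-0.9692,-0.2464)
P = B + 2.01·ex + 1.10·ey = (-0.7799,3.5180)

-0.78 3.52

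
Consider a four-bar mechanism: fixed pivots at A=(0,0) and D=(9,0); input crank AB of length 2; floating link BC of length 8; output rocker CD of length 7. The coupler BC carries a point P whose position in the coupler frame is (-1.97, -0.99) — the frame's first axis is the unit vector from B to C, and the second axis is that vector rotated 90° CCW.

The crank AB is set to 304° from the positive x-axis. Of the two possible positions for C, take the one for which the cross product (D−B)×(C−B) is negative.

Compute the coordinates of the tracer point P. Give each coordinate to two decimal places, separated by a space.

A=(0,0), D=(9.00,0)
B = A + 2.00·(cos304°, sin304°) = (1.1184, -1.6581)
|BD| = 8.0541
circle(B,8.00) ∩ circle(D,7.00): a=4.9583, h=6.2782
  candidates: C₊=(4.6780,5.5064) cross=50.565; C₋=(7.2629,-6.7810) cross=-50.565
  mode - wants cross < 0 → take C=(7.2629,-6.7810) (cross=-50.565)
ex = (C−B)/|BC| = (0.7681,-0.6404); ey = (0.6404,0.7681)
P = B + -1.97·ex + -0.99·ey = (-1.0287,-1.1569)

-1.03 -1.16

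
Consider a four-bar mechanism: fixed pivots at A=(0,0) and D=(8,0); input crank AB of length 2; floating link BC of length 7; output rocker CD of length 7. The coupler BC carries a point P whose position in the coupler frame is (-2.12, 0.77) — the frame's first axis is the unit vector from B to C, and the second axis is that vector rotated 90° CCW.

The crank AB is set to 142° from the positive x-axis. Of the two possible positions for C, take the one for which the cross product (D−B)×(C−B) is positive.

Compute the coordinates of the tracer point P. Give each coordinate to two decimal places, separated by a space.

A=(0,0), D=(8.00,0)
B = A + 2.00·(cos142°, sin142°) = (-1.5760, 1.2313)
|BD| = 9.6549
circle(B,7.00) ∩ circle(D,7.00): a=4.8274, h=5.0691
  candidates: C₊=(3.8585,5.6434) cross=48.942; C₋=(2.5655,-4.4121) cross=-48.942
  mode + wants cross > 0 → take C=(3.8585,5.6434) (cross=48.942)
ex = (C−B)/|BC| = (0.7764,0.6303); ey = (-0.6303,0.7764)
P = B + -2.12·ex + 0.77·ey = (-3.7072,0.4929)

-3.71 0.49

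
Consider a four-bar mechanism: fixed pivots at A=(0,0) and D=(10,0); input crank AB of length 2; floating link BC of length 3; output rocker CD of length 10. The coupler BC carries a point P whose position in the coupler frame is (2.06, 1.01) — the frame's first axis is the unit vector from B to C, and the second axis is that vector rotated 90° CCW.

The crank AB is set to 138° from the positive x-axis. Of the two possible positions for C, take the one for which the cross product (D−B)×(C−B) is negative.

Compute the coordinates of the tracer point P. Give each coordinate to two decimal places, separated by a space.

0.45 0.10

A=(0,0), D=(10.00,0)
B = A + 2.00·(cos138°, sin138°) = (-1.4863, 1.3383)
|BD| = 11.5640
circle(B,3.00) ∩ circle(D,10.00): a=1.8474, h=2.3637
  candidates: C₊=(0.6222,3.4723) cross=27.334; C₋=(0.0751,-1.2234) cross=-27.334
  mode - wants cross < 0 → take C=(0.0751,-1.2234) (cross=-27.334)
ex = (C−B)/|BC| = (0.5205,-0.8539); ey = (0.8539,0.5205)
P = B + 2.06·ex + 1.01·ey = (0.4483,0.1049)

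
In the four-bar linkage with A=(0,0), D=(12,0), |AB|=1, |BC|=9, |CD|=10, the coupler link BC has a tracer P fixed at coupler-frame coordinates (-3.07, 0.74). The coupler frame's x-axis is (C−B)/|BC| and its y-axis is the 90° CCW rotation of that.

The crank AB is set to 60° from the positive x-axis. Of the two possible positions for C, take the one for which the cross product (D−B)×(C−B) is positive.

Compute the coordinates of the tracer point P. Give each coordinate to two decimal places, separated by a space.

A=(0,0), D=(12.00,0)
B = A + 1.00·(cos60°, sin60°) = (0.5000, 0.8660)
|BD| = 11.5326
circle(B,9.00) ∩ circle(D,10.00): a=4.9425, h=7.5214
  candidates: C₊=(5.9934,7.9950) cross=86.741; C₋=(4.8638,-7.0053) cross=-86.741
  mode + wants cross > 0 → take C=(5.9934,7.9950) (cross=86.741)
ex = (C−B)/|BC| = (0.6104,0.7921); ey = (-0.7921,0.6104)
P = B + -3.07·ex + 0.74·ey = (-1.9600,-1.1141)

-1.96 -1.11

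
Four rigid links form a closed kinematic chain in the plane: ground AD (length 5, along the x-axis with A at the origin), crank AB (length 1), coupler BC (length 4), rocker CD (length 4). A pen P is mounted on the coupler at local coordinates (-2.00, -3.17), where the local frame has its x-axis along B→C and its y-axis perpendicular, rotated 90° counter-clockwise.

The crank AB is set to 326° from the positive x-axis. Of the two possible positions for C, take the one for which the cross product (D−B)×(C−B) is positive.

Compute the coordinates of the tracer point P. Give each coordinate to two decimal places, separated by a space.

2.91 -3.68

A=(0,0), D=(5.00,0)
B = A + 1.00·(cos326°, sin326°) = (0.8290, -0.5592)
|BD| = 4.2083
circle(B,4.00) ∩ circle(D,4.00): a=2.1041, h=3.4019
  candidates: C₊=(2.4625,3.0921) cross=14.316; C₋=(3.3666,-3.6513) cross=-14.316
  mode + wants cross > 0 → take C=(2.4625,3.0921) (cross=14.316)
ex = (C−B)/|BC| = (0.4084,0.9128); ey = (-0.9128,0.4084)
P = B + -2.00·ex + -3.17·ey = (2.9060,-3.6793)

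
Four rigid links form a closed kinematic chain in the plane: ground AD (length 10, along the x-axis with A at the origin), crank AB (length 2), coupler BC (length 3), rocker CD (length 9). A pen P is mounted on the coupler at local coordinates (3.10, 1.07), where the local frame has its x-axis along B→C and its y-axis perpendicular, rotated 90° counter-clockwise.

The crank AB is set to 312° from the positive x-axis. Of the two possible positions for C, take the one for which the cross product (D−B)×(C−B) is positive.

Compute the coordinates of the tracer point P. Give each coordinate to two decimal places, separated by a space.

A=(0,0), D=(10.00,0)
B = A + 2.00·(cos312°, sin312°) = (1.3383, -1.4863)
|BD| = 8.7883
circle(B,3.00) ∩ circle(D,9.00): a=0.2978, h=2.9852
  candidates: C₊=(1.1269,1.5063) cross=26.235; C₋=(2.1367,-4.3781) cross=-26.235
  mode + wants cross > 0 → take C=(1.1269,1.5063) (cross=26.235)
ex = (C−B)/|BC| = (-0.0704,0.9975); ey = (-0.9975,-0.0704)
P = B + 3.10·ex + 1.07·ey = (0.0526,1.5306)

0.05 1.53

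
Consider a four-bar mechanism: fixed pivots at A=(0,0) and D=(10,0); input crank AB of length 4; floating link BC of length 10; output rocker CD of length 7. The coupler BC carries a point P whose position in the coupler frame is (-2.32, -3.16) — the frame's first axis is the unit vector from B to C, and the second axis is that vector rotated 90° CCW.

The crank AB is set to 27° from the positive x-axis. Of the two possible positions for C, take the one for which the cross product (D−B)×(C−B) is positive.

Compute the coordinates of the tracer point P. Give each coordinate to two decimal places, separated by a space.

A=(0,0), D=(10.00,0)
B = A + 4.00·(cos27°, sin27°) = (3.5640, 1.8160)
|BD| = 6.6873
circle(B,10.00) ∩ circle(D,7.00): a=7.1569, h=6.9842
  candidates: C₊=(12.3485,6.5943) cross=46.705; C₋=(8.5553,-6.8493) cross=-46.705
  mode + wants cross > 0 → take C=(12.3485,6.5943) (cross=46.705)
ex = (C−B)/|BC| = (0.8785,0.4778); ey = (-0.4778,0.8785)
P = B + -2.32·ex + -3.16·ey = (3.0360,-2.0685)

3.04 -2.07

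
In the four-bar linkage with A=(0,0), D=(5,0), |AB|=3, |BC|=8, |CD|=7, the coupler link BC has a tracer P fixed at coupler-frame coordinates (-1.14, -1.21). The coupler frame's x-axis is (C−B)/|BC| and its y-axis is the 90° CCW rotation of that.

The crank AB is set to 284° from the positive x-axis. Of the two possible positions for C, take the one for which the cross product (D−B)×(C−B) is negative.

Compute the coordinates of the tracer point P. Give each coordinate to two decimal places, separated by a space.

-0.82 -3.51

A=(0,0), D=(5.00,0)
B = A + 3.00·(cos284°, sin284°) = (0.7258, -2.9109)
|BD| = 5.1713
circle(B,8.00) ∩ circle(D,7.00): a=4.0360, h=6.9073
  candidates: C₊=(0.1735,5.0700) cross=35.720; C₋=(7.9497,-6.3482) cross=-35.720
  mode - wants cross < 0 → take C=(7.9497,-6.3482) (cross=-35.720)
ex = (C−B)/|BC| = (0.9030,-0.4297); ey = (0.4297,0.9030)
P = B + -1.14·ex + -1.21·ey = (-0.8235,-3.5137)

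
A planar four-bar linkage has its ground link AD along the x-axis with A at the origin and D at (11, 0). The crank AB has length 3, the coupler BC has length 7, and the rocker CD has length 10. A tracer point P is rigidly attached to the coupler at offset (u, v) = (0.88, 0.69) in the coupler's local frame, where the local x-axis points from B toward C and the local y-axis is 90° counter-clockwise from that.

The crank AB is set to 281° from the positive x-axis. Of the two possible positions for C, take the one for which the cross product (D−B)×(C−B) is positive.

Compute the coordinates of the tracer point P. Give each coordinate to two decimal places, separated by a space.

A=(0,0), D=(11.00,0)
B = A + 3.00·(cos281°, sin281°) = (0.5724, -2.9449)
|BD| = 10.8354
circle(B,7.00) ∩ circle(D,10.00): a=3.0643, h=6.2936
  candidates: C₊=(1.8109,3.9447) cross=68.194; C₋=(5.2319,-8.1688) cross=-68.194
  mode + wants cross > 0 → take C=(1.8109,3.9447) (cross=68.194)
ex = (C−B)/|BC| = (0.1769,0.9842); ey = (-0.9842,0.1769)
P = B + 0.88·ex + 0.69·ey = (0.0490,-1.9567)

0.05 -1.96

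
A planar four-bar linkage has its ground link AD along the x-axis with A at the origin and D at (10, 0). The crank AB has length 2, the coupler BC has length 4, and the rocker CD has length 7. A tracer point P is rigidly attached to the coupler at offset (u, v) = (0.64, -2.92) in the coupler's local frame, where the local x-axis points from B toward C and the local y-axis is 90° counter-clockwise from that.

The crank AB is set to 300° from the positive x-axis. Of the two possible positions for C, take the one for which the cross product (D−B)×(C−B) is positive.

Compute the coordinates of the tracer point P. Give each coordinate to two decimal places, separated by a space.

A=(0,0), D=(10.00,0)
B = A + 2.00·(cos300°, sin300°) = (1.0000, -1.7321)
|BD| = 9.1652
circle(B,4.00) ∩ circle(D,7.00): a=2.7823, h=2.8738
  candidates: C₊=(3.1890,1.6158) cross=26.339; C₋=(4.2752,-4.0283) cross=-26.339
  mode + wants cross > 0 → take C=(3.1890,1.6158) (cross=26.339)
ex = (C−B)/|BC| = (0.5473,0.8370); ey = (-0.8370,0.5473)
P = B + 0.64·ex + -2.92·ey = (3.7942,-2.7944)

3.79 -2.79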